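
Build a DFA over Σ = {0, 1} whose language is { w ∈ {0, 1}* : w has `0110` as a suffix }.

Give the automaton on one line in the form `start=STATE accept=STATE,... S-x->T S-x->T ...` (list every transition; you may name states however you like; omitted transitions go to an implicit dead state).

Remember how much of `0110` the current input suffix matches. State s0 means no match yet; s1 means the last symbol is `0`; s2 means the last 2 symbols are `01`; s3 means the last 3 symbols are `011`; s4 means the last 4 symbols are `0110`. Only s4 accepts. On a mismatch, fall back to the longest proper suffix that is still a prefix of `0110`.
5 states suffice.
        0   1  
>  s0   s1  s0 
   s1   s1  s2 
   s2   s1  s3 
   s3   s4  s0 
 * s4   s1  s2 
(> = start, * = accepting)

start=s0 accept=s4 s0-0->s1 s0-1->s0 s1-0->s1 s1-1->s2 s2-0->s1 s2-1->s3 s3-0->s4 s3-1->s0 s4-0->s1 s4-1->s2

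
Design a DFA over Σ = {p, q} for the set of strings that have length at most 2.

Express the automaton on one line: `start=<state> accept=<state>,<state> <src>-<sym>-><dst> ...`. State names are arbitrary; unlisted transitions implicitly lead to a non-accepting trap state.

start=s0 accept=s0,s1,s2 s0-p->s1 s0-q->s1 s1-p->s2 s1-q->s2 s2-p->s3 s2-q->s3 s3-p->s3 s3-q->s3

Count input length up to 3: every symbol moves from s0 toward s3, which means 'more than 2' and absorbs. Accept from {s0, s1, s2}.
With 4 states:
        p   q  
>* s0   s1  s1 
 * s1   s2  s2 
 * s2   s3  s3 
   s3   s3  s3 
(> = start, * = accepting)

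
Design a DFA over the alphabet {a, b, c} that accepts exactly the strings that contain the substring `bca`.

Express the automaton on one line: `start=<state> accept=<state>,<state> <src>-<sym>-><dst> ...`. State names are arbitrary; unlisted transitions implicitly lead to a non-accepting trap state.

start=S0 accept=S3 S0-a->S0 S0-b->S1 S0-c->S0 S1-a->S0 S1-b->S1 S1-c->S2 S2-a->S3 S2-b->S1 S2-c->S0 S3-a->S3 S3-b->S3 S3-c->S3

Track how much of `bca` has been matched so far: state S0 is no progress, S3 is the absorbing accept state reached once `bca` has occurred. Intermediate states record partial matches; on a mismatch, fall back to the longest reusable overlap.
With 4 states:
        a   b   c  
>  S0   S0  S1  S0 
   S1   S0  S1  S2 
   S2   S3  S1  S0 
 * S3   S3  S3  S3 
(> = start, * = accepting)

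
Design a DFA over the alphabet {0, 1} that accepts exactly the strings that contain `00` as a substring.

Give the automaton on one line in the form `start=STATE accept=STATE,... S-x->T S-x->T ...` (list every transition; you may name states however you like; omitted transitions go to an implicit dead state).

start=q0 accept=q2 q0-0->q1 q0-1->q0 q1-0->q2 q1-1->q0 q2-0->q2 q2-1->q2

Track how much of `00` has been matched so far: state q0 is no progress, q2 is the absorbing accept state reached once `00` has occurred. Intermediate states record partial matches; on a mismatch, fall back to the longest reusable overlap.
        0   1  
>  q0   q1  q0 
   q1   q2  q0 
 * q2   q2  q2 
(> = start, * = accepting)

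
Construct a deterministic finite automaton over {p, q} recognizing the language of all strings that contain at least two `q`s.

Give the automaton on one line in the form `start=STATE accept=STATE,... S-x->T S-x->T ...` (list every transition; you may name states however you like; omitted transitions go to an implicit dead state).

Only the number of `q`s matters, and only up to 3. Make a chain A → B → C → D advanced by each `q` (with D absorbing); every other symbol self-loops. The accepting set is {C, D}.
A 4-state machine:
       p  q 
>  A   A  B 
   B   B  C 
 * C   C  D 
 * D   D  D 
(> = start, * = accepting)

start=A accept=C,D A-p->A A-q->B B-p->B B-q->C C-p->C C-q->D D-p->D D-q->D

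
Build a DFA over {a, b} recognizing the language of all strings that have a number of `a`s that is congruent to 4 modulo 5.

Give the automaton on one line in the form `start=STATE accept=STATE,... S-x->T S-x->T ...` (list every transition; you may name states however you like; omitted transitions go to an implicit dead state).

start=q0 accept=q4 q0-a->q1 q0-b->q0 q1-a->q2 q1-b->q1 q2-a->q3 q2-b->q2 q3-a->q4 q3-b->q3 q4-a->q0 q4-b->q4

The only thing that matters is how many `a`s have appeared, reduced mod 5. Use one state per residue: q0 for 0, …, q4 for 4. Reading `a` moves to the next residue; anything else stays put. q4 is accepting.
A 5-state machine:
        a   b  
>  q0   q1  q0 
   q1   q2  q1 
   q2   q3  q2 
   q3   q4  q3 
 * q4   q0  q4 
(> = start, * = accepting)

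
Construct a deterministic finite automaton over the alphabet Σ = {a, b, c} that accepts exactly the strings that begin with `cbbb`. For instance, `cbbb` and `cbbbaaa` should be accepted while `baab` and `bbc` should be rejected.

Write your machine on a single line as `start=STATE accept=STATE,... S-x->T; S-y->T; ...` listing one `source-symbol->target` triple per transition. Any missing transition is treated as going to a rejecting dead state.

start=q0; accept=q4; q0-a->q5; q0-b->q5; q0-c->q1; q1-a->q5; q1-b->q2; q1-c->q5; q2-a->q5; q2-b->q3; q2-c->q5; q3-a->q5; q3-b->q4; q3-c->q5; q4-a->q4; q4-b->q4; q4-c->q4; q5-a->q5; q5-b->q5; q5-c->q5

Walk along `cbbb` while the input agrees: from q0 take `c` to q1, and so on. Any deviation drops to the rejecting sink q5. Once q4 is reached the prefix is confirmed and every continuation is accepted.
With 6 states:
        a   b   c  
>  q0   q5  q5  q1 
   q1   q5  q2  q5 
   q2   q5  q3  q5 
   q3   q5  q4  q5 
 * q4   q4  q4  q4 
   q5   q5  q5  q5 
(> = start, * = accepting)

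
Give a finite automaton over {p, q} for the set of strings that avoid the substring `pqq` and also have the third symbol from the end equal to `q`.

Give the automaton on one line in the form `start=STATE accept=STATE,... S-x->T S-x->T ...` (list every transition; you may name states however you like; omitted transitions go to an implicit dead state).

start=S0 accept=S7,S8,S9,S10 S0-p->S1 S0-q->S2 S1-p->S1 S1-q->S3 S2-p->S4 S2-q->S5 S3-p->S4 S3-q->S6 S4-p->S7 S4-q->S8 S5-p->S9 S5-q->S10 S6-p->S6 S6-q->S6 S7-p->S1 S7-q->S3 S8-p->S4 S8-q->S6 S9-p->S7 S9-q->S8 S10-p->S9 S10-q->S10

Run two small machines in parallel and take their product. The first has 4 states tracking partial matches of the forbidden pattern `pqq`; the second has 15 states tracking the last 3 symbols read. A product state is a pair (one from each), accepting exactly when both do. Minimizing collapses redundant product states.
11 states suffice.
          p    q  
>  S0     S1   S2 
   S1     S1   S3 
   S2     S4   S5 
   S3     S4   S6 
   S4     S7   S8 
   S5     S9  S10 
   S6     S6   S6 
 * S7     S1   S3 
 * S8     S4   S6 
 * S9     S7   S8 
 * S10    S9  S10 
(> = start, * = accepting)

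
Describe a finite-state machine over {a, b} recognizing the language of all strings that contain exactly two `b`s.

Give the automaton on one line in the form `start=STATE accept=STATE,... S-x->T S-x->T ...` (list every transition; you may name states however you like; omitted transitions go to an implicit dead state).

start=s0 accept=s2 s0-a->s0 s0-b->s1 s1-a->s1 s1-b->s2 s2-a->s2 s2-b->s3 s3-a->s3 s3-b->s3

Count `b`s, saturating at 3: states s0 through s2 mean 0 through 2 `b`s seen; s3 means more than 2. Each `b` increments (capped at s3); other symbols loop. Accept from {s2}.
A 4-state machine:
        a   b  
>  s0   s0  s1 
   s1   s1  s2 
 * s2   s2  s3 
   s3   s3  s3 
(> = start, * = accepting)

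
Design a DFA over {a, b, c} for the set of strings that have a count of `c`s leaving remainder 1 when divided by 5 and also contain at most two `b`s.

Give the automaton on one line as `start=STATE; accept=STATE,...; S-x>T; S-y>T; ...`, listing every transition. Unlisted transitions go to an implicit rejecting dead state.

start=S0; accept=S2,S4,S7; S0-a>S0; S0-b>S1; S0-c>S2; S1-a>S1; S1-b>S3; S1-c>S4; S2-a>S2; S2-b>S4; S2-c>S5; S3-a>S3; S3-b>S6; S3-c>S7; S4-a>S4; S4-b>S7; S4-c>S8; S5-a>S5; S5-b>S8; S5-c>S9; S6-a>S6; S6-b>S6; S6-c>S6; S7-a>S7; S7-b>S6; S7-c>S10; S8-a>S8; S8-b>S10; S8-c>S11; S9-a>S9; S9-b>S11; S9-c>S12; S10-a>S10; S10-b>S6; S10-c>S13; S11-a>S11; S11-b>S13; S11-c>S14; S12-a>S12; S12-b>S14; S12-c>S0; S13-a>S13; S13-b>S6; S13-c>S15; S14-a>S14; S14-b>S15; S14-c>S1; S15-a>S15; S15-b>S6; S15-c>S3

Handle the two conditions separately and then intersect. The first has 5 states tracking the count of `c`s modulo 5; the second has 4 states tracking the count of `b`s, saturating at 3. A product state is a pair (one from each), accepting exactly when both do. Minimizing collapses redundant product states.
A 16-state machine:
          a    b    c  
>  S0     S0   S1   S2 
   S1     S1   S3   S4 
 * S2     S2   S4   S5 
   S3     S3   S6   S7 
 * S4     S4   S7   S8 
   S5     S5   S8   S9 
   S6     S6   S6   S6 
 * S7     S7   S6  S10 
   S8     S8  S10  S11 
   S9     S9  S11  S12 
   S10   S10   S6  S13 
   S11   S11  S13  S14 
   S12   S12  S14   S0 
   S13   S13   S6  S15 
   S14   S14  S15   S1 
   S15   S15   S6   S3 
(> = start, * = accepting)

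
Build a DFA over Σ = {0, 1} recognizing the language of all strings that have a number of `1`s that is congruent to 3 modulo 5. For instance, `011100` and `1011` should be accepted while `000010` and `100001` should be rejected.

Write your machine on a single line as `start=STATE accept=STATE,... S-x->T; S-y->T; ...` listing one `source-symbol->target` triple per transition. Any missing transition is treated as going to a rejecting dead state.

start=q0; accept=q3; q0-0->q0; q0-1->q1; q1-0->q1; q1-1->q2; q2-0->q2; q2-1->q3; q3-0->q3; q3-1->q4; q4-0->q4; q4-1->q0

Keep the running count of `1`s modulo 5: each `1` advances along the cycle q0 → q1 → q2 → q3 → q4 → q0 while other symbols loop. Accept at q3.
        0   1  
>  q0   q0  q1 
   q1   q1  q2 
   q2   q2  q3 
 * q3   q3  q4 
   q4   q4  q0 
(> = start, * = accepting)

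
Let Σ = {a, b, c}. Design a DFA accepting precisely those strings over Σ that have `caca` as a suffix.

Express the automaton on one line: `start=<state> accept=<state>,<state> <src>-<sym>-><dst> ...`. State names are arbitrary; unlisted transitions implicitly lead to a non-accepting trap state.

start=q0 accept=q4 q0-a->q0 q0-b->q0 q0-c->q1 q1-a->q2 q1-b->q0 q1-c->q1 q2-a->q0 q2-b->q0 q2-c->q3 q3-a->q4 q3-b->q0 q3-c->q1 q4-a->q0 q4-b->q0 q4-c->q3

Remember how much of `caca` the current input suffix matches. State q0 means no match yet; q1 means the last symbol is `c`; q2 means the last 2 symbols are `ca`; q3 means the last 3 symbols are `cac`; q4 means the last 4 symbols are `caca`. Only q4 accepts. On a mismatch, fall back to the longest proper suffix that is still a prefix of `caca`.
A 5-state machine:
        a   b   c  
>  q0   q0  q0  q1 
   q1   q2  q0  q1 
   q2   q0  q0  q3 
   q3   q4  q0  q1 
 * q4   q0  q0  q3 
(> = start, * = accepting)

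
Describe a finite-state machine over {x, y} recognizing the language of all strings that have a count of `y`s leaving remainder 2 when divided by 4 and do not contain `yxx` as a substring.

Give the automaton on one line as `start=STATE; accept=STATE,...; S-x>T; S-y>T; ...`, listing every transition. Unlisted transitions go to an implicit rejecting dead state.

start=S0; accept=S3,S5; S0-x>S0; S0-y>S1; S1-x>S2; S1-y>S3; S2-x>S4; S2-y>S3; S3-x>S5; S3-y>S6; S4-x>S4; S4-y>S4; S5-x>S4; S5-y>S6; S6-x>S7; S6-y>S8; S7-x>S4; S7-y>S8; S8-x>S9; S8-y>S1; S9-x>S4; S9-y>S1

Handle the two conditions separately and then intersect. One (4 states) tracks the count of `y`s modulo 4; the other (4 states) tracks partial matches of the forbidden pattern `yxx`. Each combined state is a pair, one component from each; accept when both components accept. After merging equivalent states the machine shrinks.
A 10-state machine:
        x   y  
>  S0   S0  S1 
   S1   S2  S3 
   S2   S4  S3 
 * S3   S5  S6 
   S4   S4  S4 
 * S5   S4  S6 
   S6   S7  S8 
   S7   S4  S8 
   S8   S9  S1 
   S9   S4  S1 
(> = start, * = accepting)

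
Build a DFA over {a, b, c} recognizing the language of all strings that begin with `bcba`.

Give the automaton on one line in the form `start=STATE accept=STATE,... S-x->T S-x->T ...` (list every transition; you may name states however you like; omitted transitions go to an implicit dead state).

Walk along `bcba` while the input agrees: from q0 take `b` to q1, and so on. Any deviation drops to the rejecting sink q5. Once q4 is reached the prefix is confirmed and every continuation is accepted.
A 6-state machine:
        a   b   c  
>  q0   q5  q1  q5 
   q1   q5  q5  q2 
   q2   q5  q3  q5 
   q3   q4  q5  q5 
 * q4   q4  q4  q4 
   q5   q5  q5  q5 
(> = start, * = accepting)

start=q0 accept=q4 q0-a->q5 q0-b->q1 q0-c->q5 q1-a->q5 q1-b->q5 q1-c->q2 q2-a->q5 q2-b->q3 q2-c->q5 q3-a->q4 q3-b->q5 q3-c->q5 q4-a->q4 q4-b->q4 q4-c->q4 q5-a->q5 q5-b->q5 q5-c->q5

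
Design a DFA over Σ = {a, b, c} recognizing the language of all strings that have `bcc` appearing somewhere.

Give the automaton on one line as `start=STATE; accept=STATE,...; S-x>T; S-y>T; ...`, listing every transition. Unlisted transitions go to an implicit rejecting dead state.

start=s0; accept=s3; s0-a>s0; s0-b>s1; s0-c>s0; s1-a>s0; s1-b>s1; s1-c>s2; s2-a>s0; s2-b>s1; s2-c>s3; s3-a>s3; s3-b>s3; s3-c>s3

Track how much of `bcc` has been matched so far: state s0 is no progress, s3 is the absorbing accept state reached once `bcc` has occurred. Intermediate states record partial matches; on a mismatch, fall back to the longest reusable overlap.
With 4 states:
        a   b   c  
>  s0   s0  s1  s0 
   s1   s0  s1  s2 
   s2   s0  s1  s3 
 * s3   s3  s3  s3 
(> = start, * = accepting)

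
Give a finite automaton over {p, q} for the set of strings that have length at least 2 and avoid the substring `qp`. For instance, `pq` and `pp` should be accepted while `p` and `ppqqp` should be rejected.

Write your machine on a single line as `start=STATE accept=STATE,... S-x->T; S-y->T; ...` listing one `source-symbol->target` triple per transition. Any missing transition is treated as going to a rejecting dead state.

Run two small machines in parallel and take their product. One (4 states) tracks the input length, saturating at 3; the other (3 states) tracks partial matches of the forbidden pattern `qp`. Each combined state is a pair, one component from each; accept when both components accept.
9 states suffice.
        p   q  
>  S0   S1  S2 
   S1   S3  S4 
   S2   S5  S4 
 * S3   S6  S7 
 * S4   S8  S7 
   S5   S8  S8 
 * S6   S6  S7 
 * S7   S8  S7 
   S8   S8  S8 
(> = start, * = accepting)

start=S0; accept=S3,S4,S6,S7; S0-p->S1; S0-q->S2; S1-p->S3; S1-q->S4; S2-p->S5; S2-q->S4; S3-p->S6; S3-q->S7; S4-p->S8; S4-q->S7; S5-p->S8; S5-q->S8; S6-p->S6; S6-q->S7; S7-p->S8; S7-q->S7; S8-p->S8; S8-q->S8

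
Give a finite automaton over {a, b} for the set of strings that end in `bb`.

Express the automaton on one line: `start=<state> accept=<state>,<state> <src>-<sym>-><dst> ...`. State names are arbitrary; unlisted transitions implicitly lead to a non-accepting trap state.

Let each state record the length of the longest suffix of the input read so far that is also a prefix of `bb`. q1 means the last symbol is `b`; q2 means the last 2 symbols are `bb`. Accept only at q2, where the string currently ends in `bb`.
With 3 states:
        a   b  
>  q0   q0  q1 
   q1   q0  q2 
 * q2   q0  q2 
(> = start, * = accepting)

start=q0 accept=q2 q0-a->q0 q0-b->q1 q1-a->q0 q1-b->q2 q2-a->q0 q2-b->q2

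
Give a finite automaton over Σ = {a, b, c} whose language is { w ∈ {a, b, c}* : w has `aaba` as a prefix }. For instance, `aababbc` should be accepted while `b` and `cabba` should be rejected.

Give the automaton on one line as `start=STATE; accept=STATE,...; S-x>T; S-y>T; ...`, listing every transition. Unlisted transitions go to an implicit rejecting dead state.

Check the first 4 symbols one by one: s0 through s3 record how many have matched `aaba` so far; any wrong symbol goes to the dead state s5. After all 4 match we enter the accepting sink s4.
A 6-state machine:
        a   b   c  
>  s0   s1  s5  s5 
   s1   s2  s5  s5 
   s2   s5  s3  s5 
   s3   s4  s5  s5 
 * s4   s4  s4  s4 
   s5   s5  s5  s5 
(> = start, * = accepting)

start=s0; accept=s4; s0-a>s1; s0-b>s5; s0-c>s5; s1-a>s2; s1-b>s5; s1-c>s5; s2-a>s5; s2-b>s3; s2-c>s5; s3-a>s4; s3-b>s5; s3-c>s5; s4-a>s4; s4-b>s4; s4-c>s4; s5-a>s5; s5-b>s5; s5-c>s5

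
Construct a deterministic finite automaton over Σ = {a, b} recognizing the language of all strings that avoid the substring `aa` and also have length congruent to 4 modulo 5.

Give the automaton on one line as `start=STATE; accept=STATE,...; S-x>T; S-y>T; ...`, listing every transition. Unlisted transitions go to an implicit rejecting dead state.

Run two small machines in parallel and take their product. The first has 3 states tracking partial matches of the forbidden pattern `aa`; the second has 5 states tracking the input length modulo 5. A product state is a pair (one from each), accepting exactly when both do. Minimizing collapses redundant product states.
          a    b  
>  S0     S1   S2 
   S1     S3   S4 
   S2     S5   S4 
   S3     S3   S3 
   S4     S6   S7 
   S5     S3   S7 
   S6     S3   S8 
   S7     S9   S8 
 * S8    S10   S0 
 * S9     S3   S0 
   S10    S3   S2 
(> = start, * = accepting)

start=S0; accept=S8,S9; S0-a>S1; S0-b>S2; S1-a>S3; S1-b>S4; S2-a>S5; S2-b>S4; S3-a>S3; S3-b>S3; S4-a>S6; S4-b>S7; S5-a>S3; S5-b>S7; S6-a>S3; S6-b>S8; S7-a>S9; S7-b>S8; S8-a>S10; S8-b>S0; S9-a>S3; S9-b>S0; S10-a>S3; S10-b>S2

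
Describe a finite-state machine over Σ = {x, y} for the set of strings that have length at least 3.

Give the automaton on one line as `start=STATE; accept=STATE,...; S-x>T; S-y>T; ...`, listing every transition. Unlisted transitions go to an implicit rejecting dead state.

We only need to distinguish lengths 0, 1, …, 3, and '>3'. Chain A → B → C → D → E on every symbol, with E looping. Accepting states: {D, E}.
       x  y 
>  A   B  B 
   B   C  C 
   C   D  D 
 * D   E  E 
 * E   E  E 
(> = start, * = accepting)

start=A; accept=D,E; A-x>B; A-y>B; B-x>C; B-y>C; C-x>D; C-y>D; D-x>E; D-y>E; E-x>E; E-y>E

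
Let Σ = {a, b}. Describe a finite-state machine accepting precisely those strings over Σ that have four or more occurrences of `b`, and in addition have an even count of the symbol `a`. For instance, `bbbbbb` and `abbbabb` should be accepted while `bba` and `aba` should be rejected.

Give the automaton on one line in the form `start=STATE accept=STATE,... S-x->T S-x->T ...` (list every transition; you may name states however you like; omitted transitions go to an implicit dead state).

Handle the two conditions separately and then intersect. The first has 6 states tracking the count of `b`s, saturating at 5; the second has 2 states tracking the count of `a`s modulo 2. A product state is a pair (one from each), accepting exactly when both do. Equivalent product states are then merged.
With 10 states:
        a   b  
>  q0   q1  q2 
   q1   q0  q3 
   q2   q3  q4 
   q3   q2  q5 
   q4   q5  q6 
   q5   q4  q7 
   q6   q7  q8 
   q7   q6  q9 
 * q8   q9  q8 
   q9   q8  q9 
(> = start, * = accepting)

start=q0 accept=q8 q0-a->q1 q0-b->q2 q1-a->q0 q1-b->q3 q2-a->q3 q2-b->q4 q3-a->q2 q3-b->q5 q4-a->q5 q4-b->q6 q5-a->q4 q5-b->q7 q6-a->q7 q6-b->q8 q7-a->q6 q7-b->q9 q8-a->q9 q8-b->q8 q9-a->q8 q9-b->q9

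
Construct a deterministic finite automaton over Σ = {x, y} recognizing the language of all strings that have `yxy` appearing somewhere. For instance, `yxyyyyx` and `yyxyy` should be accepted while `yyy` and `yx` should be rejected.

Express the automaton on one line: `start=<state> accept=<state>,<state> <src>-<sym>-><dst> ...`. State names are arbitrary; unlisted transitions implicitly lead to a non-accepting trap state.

start=A accept=D A-x->A A-y->B B-x->C B-y->B C-x->A C-y->D D-x->D D-y->D

States A..C record the length of the longest prefix of `yxy` that matches the current input suffix. Reaching D means `yxy` has been seen, and we stay there forever. Accept from D.
4 states suffice.
       x  y 
>  A   A  B 
   B   C  B 
   C   A  D 
 * D   D  D 
(> = start, * = accepting)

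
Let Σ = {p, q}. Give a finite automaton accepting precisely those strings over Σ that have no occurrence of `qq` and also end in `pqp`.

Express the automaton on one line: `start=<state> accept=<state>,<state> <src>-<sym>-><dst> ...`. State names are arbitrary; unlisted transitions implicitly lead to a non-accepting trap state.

Handle the two conditions separately and then intersect. The first has 3 states tracking partial matches of the forbidden pattern `qq`; the second has 4 states tracking how much of the suffix `pqp` has currently been matched. A product state is a pair (one from each), accepting exactly when both do.
9 states suffice.
        p   q  
>  S0   S1  S2 
   S1   S1  S3 
   S2   S1  S4 
   S3   S5  S4 
   S4   S6  S4 
 * S5   S1  S3 
   S6   S6  S7 
   S7   S8  S4 
   S8   S6  S7 
(> = start, * = accepting)

start=S0 accept=S5 S0-p->S1 S0-q->S2 S1-p->S1 S1-q->S3 S2-p->S1 S2-q->S4 S3-p->S5 S3-q->S4 S4-p->S6 S4-q->S4 S5-p->S1 S5-q->S3 S6-p->S6 S6-q->S7 S7-p->S8 S7-q->S4 S8-p->S6 S8-q->S7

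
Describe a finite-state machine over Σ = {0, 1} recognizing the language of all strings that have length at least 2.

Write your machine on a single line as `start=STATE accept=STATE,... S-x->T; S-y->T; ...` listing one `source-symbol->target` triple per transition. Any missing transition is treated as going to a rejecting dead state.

start=S0; accept=S2,S3; S0-0->S1; S0-1->S1; S1-0->S2; S1-1->S2; S2-0->S3; S2-1->S3; S3-0->S3; S3-1->S3

Count input length up to 3: every symbol moves from S0 toward S3, which means 'more than 2' and absorbs. Accept from {S2, S3}.
A 4-state machine:
        0   1  
>  S0   S1  S1 
   S1   S2  S2 
 * S2   S3  S3 
 * S3   S3  S3 
(> = start, * = accepting)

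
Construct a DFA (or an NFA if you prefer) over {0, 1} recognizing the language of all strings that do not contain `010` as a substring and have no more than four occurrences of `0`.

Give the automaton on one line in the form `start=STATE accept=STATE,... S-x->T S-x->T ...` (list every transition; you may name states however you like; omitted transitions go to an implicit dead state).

start=q0 accept=q0,q1,q2,q3,q4,q5,q7,q8,q9,q10,q11 q0-0->q1 q0-1->q0 q1-0->q2 q1-1->q3 q2-0->q4 q2-1->q5 q3-0->q6 q3-1->q7 q4-0->q8 q4-1->q9 q5-0->q6 q5-1->q10 q6-0->q6 q6-1->q6 q7-0->q2 q7-1->q7 q8-0->q6 q8-1->q8 q9-0->q6 q9-1->q11 q10-0->q4 q10-1->q10 q11-0->q8 q11-1->q11

Handle the two conditions separately and then intersect. The first has 4 states tracking partial matches of the forbidden pattern `010`; the second has 6 states tracking the count of `0`s, saturating at 5. A product state is a pair (one from each), accepting exactly when both do. Equivalent product states are then merged.
With 12 states:
          0    1  
>* q0     q1   q0 
 * q1     q2   q3 
 * q2     q4   q5 
 * q3     q6   q7 
 * q4     q8   q9 
 * q5     q6  q10 
   q6     q6   q6 
 * q7     q2   q7 
 * q8     q6   q8 
 * q9     q6  q11 
 * q10    q4  q10 
 * q11    q8  q11 
(> = start, * = accepting)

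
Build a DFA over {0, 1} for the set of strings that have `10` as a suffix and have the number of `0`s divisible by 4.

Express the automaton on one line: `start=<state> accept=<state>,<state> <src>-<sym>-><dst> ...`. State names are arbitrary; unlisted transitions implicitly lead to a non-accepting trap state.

Run two small machines in parallel and take their product. One (3 states) tracks how much of the suffix `10` has currently been matched; the other (4 states) tracks the count of `0`s modulo 4. Each combined state is a pair, one component from each; accept when both components accept.
A 12-state machine:
          0    1  
>  S0     S1   S2 
   S1     S3   S4 
   S2     S5   S2 
   S3     S6   S7 
   S4     S8   S4 
   S5     S3   S4 
   S6     S0   S9 
   S7    S10   S7 
   S8     S6   S7 
   S9    S11   S9 
   S10    S0   S9 
 * S11    S1   S2 
(> = start, * = accepting)

start=S0 accept=S11 S0-0->S1 S0-1->S2 S1-0->S3 S1-1->S4 S2-0->S5 S2-1->S2 S3-0->S6 S3-1->S7 S4-0->S8 S4-1->S4 S5-0->S3 S5-1->S4 S6-0->S0 S6-1->S9 S7-0->S10 S7-1->S7 S8-0->S6 S8-1->S7 S9-0->S11 S9-1->S9 S10-0->S0 S10-1->S9 S11-0->S1 S11-1->S2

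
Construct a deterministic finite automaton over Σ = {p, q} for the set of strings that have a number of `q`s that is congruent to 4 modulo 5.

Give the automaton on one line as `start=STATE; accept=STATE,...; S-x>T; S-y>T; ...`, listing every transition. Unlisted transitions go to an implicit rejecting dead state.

start=s0; accept=s4; s0-p>s0; s0-q>s1; s1-p>s1; s1-q>s2; s2-p>s2; s2-q>s3; s3-p>s3; s3-q>s4; s4-p>s4; s4-q>s0

Keep the running count of `q`s modulo 5: each `q` advances along the cycle s0 → s1 → s2 → s3 → s4 → s0 while other symbols loop. Accept at s4.
A 5-state machine:
        p   q  
>  s0   s0  s1 
   s1   s1  s2 
   s2   s2  s3 
   s3   s3  s4 
 * s4   s4  s0 
(> = start, * = accepting)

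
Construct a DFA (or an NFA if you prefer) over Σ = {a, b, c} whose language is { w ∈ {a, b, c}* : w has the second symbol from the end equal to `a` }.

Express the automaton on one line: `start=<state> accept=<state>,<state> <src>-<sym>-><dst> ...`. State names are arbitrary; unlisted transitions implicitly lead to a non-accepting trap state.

start=S0 accept=S4,S5,S6 S0-a->S1 S0-b->S2 S0-c->S3 S1-a->S4 S1-b->S5 S1-c->S6 S2-a->S7 S2-b->S8 S2-c->S9 S3-a->S10 S3-b->S11 S3-c->S12 S4-a->S4 S4-b->S5 S4-c->S6 S5-a->S7 S5-b->S8 S5-c->S9 S6-a->S10 S6-b->S11 S6-c->S12 S7-a->S4 S7-b->S5 S7-c->S6 S8-a->S7 S8-b->S8 S8-c->S9 S9-a->S10 S9-b->S11 S9-c->S12 S10-a->S4 S10-b->S5 S10-c->S6 S11-a->S7 S11-b->S8 S11-c->S9 S12-a->S10 S12-b->S11 S12-c->S12

A DFA must remember the last 2 symbols (since which symbol is second-to-last isn't known until the input ends). Use one state per possible window of the last ≤2 symbols; accept from those whose window starts with `a`.
A 13-state machine:
          a    b    c  
>  S0     S1   S2   S3 
   S1     S4   S5   S6 
   S2     S7   S8   S9 
   S3    S10  S11  S12 
 * S4     S4   S5   S6 
 * S5     S7   S8   S9 
 * S6    S10  S11  S12 
   S7     S4   S5   S6 
   S8     S7   S8   S9 
   S9    S10  S11  S12 
   S10    S4   S5   S6 
   S11    S7   S8   S9 
   S12   S10  S11  S12 
(> = start, * = accepting)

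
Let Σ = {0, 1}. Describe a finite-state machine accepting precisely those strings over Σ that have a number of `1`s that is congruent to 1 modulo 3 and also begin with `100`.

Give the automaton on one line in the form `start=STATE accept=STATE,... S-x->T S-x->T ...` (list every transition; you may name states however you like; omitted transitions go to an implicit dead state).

start=s0 accept=s6 s0-0->s1 s0-1->s2 s1-0->s1 s1-1->s3 s2-0->s4 s2-1->s5 s3-0->s3 s3-1->s5 s4-0->s6 s4-1->s5 s5-0->s5 s5-1->s1 s6-0->s6 s6-1->s7 s7-0->s7 s7-1->s8 s8-0->s8 s8-1->s6

Run two small machines in parallel and take their product. The first has 3 states tracking the count of `1`s modulo 3; the second has 5 states tracking whether the input so far still matches the prefix `100`. A product state is a pair (one from each), accepting exactly when both do.
9 states suffice.
        0   1  
>  s0   s1  s2 
   s1   s1  s3 
   s2   s4  s5 
   s3   s3  s5 
   s4   s6  s5 
   s5   s5  s1 
 * s6   s6  s7 
   s7   s7  s8 
   s8   s8  s6 
(> = start, * = accepting)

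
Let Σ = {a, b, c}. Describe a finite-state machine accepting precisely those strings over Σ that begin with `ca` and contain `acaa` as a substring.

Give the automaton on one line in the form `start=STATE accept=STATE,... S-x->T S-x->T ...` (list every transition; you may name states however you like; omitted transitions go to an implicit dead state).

Handle the two conditions separately and then intersect. The first has 4 states tracking whether the input so far still matches the prefix `ca`; the second has 5 states tracking whether and how much of `acaa` has been seen. A product state is a pair (one from each), accepting exactly when both do. Equivalent product states are then merged.
        a   b   c  
>  q0   q1  q1  q2 
   q1   q1  q1  q1 
   q2   q3  q1  q1 
   q3   q3  q4  q5 
   q4   q3  q4  q4 
   q5   q6  q4  q4 
   q6   q7  q4  q5 
 * q7   q7  q7  q7 
(> = start, * = accepting)

start=q0 accept=q7 q0-a->q1 q0-b->q1 q0-c->q2 q1-a->q1 q1-b->q1 q1-c->q1 q2-a->q3 q2-b->q1 q2-c->q1 q3-a->q3 q3-b->q4 q3-c->q5 q4-a->q3 q4-b->q4 q4-c->q4 q5-a->q6 q5-b->q4 q5-c->q4 q6-a->q7 q6-b->q4 q6-c->q5 q7-a->q7 q7-b->q7 q7-c->q7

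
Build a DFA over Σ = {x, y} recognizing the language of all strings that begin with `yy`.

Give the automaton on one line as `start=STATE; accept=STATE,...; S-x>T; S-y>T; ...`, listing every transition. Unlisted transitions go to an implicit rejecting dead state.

Check the first 2 symbols one by one: q0 through q1 record how many have matched `yy` so far; any wrong symbol goes to the dead state q3. After all 2 match we enter the accepting sink q2.
        x   y  
>  q0   q3  q1 
   q1   q3  q2 
 * q2   q2  q2 
   q3   q3  q3 
(> = start, * = accepting)

start=q0; accept=q2; q0-x>q3; q0-y>q1; q1-x>q3; q1-y>q2; q2-x>q2; q2-y>q2; q3-x>q3; q3-y>q3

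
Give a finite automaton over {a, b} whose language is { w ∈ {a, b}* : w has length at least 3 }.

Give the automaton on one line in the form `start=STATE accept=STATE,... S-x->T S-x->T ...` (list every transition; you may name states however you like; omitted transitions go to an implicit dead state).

We only need to distinguish lengths 0, 1, …, 3, and '>3'. Chain q0 → q1 → q2 → q3 → q4 on every symbol, with q4 looping. Accepting states: {q3, q4}.
        a   b  
>  q0   q1  q1 
   q1   q2  q2 
   q2   q3  q3 
 * q3   q4  q4 
 * q4   q4  q4 
(> = start, * = accepting)

start=q0 accept=q3,q4 q0-a->q1 q0-b->q1 q1-a->q2 q1-b->q2 q2-a->q3 q2-b->q3 q3-a->q4 q3-b->q4 q4-a->q4 q4-b->q4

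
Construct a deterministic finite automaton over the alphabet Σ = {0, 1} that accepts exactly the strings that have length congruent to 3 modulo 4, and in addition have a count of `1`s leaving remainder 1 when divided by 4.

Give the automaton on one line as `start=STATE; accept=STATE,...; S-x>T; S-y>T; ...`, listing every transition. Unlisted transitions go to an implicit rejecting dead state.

start=q0; accept=q7; q0-0>q1; q0-1>q2; q1-0>q3; q1-1>q4; q2-0>q4; q2-1>q5; q3-0>q6; q3-1>q7; q4-0>q7; q4-1>q8; q5-0>q8; q5-1>q9; q6-0>q0; q6-1>q10; q7-0>q10; q7-1>q11; q8-0>q11; q8-1>q12; q9-0>q12; q9-1>q0; q10-0>q2; q10-1>q13; q11-0>q13; q11-1>q14; q12-0>q14; q12-1>q1; q13-0>q5; q13-1>q15; q14-0>q15; q14-1>q3; q15-0>q9; q15-1>q6

Run two small machines in parallel and take their product. One (4 states) tracks the input length modulo 4; the other (4 states) tracks the count of `1`s modulo 4. Each combined state is a pair, one component from each; accept when both components accept.
A 16-state machine:
          0    1  
>  q0     q1   q2 
   q1     q3   q4 
   q2     q4   q5 
   q3     q6   q7 
   q4     q7   q8 
   q5     q8   q9 
   q6     q0  q10 
 * q7    q10  q11 
   q8    q11  q12 
   q9    q12   q0 
   q10    q2  q13 
   q11   q13  q14 
   q12   q14   q1 
   q13    q5  q15 
   q14   q15   q3 
   q15    q9   q6 
(> = start, * = accepting)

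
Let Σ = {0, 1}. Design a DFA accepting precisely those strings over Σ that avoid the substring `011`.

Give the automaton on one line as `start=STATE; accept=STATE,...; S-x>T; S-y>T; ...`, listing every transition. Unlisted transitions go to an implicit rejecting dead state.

start=A; accept=A,B,C; A-0>B; A-1>A; B-0>B; B-1>C; C-0>B; C-1>D; D-0>D; D-1>D

Track partial matches of the forbidden pattern `011`. State D is a dead state reached once `011` has occurred; every other state accepts. A means no part of `011` is currently matched.
4 states suffice.
       0  1 
>* A   B  A 
 * B   B  C 
 * C   B  D 
   D   D  D 
(> = start, * = accepting)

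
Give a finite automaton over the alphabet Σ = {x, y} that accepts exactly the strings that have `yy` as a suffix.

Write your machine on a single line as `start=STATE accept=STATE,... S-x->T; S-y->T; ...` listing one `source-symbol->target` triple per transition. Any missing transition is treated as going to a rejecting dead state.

start=q0; accept=q2; q0-x->q0; q0-y->q1; q1-x->q0; q1-y->q2; q2-x->q0; q2-y->q2

Let each state record the length of the longest suffix of the input read so far that is also a prefix of `yy`. q1 means the last symbol is `y`; q2 means the last 2 symbols are `yy`. Accept only at q2, where the string currently ends in `yy`.
With 3 states:
        x   y  
>  q0   q0  q1 
   q1   q0  q2 
 * q2   q0  q2 
(> = start, * = accepting)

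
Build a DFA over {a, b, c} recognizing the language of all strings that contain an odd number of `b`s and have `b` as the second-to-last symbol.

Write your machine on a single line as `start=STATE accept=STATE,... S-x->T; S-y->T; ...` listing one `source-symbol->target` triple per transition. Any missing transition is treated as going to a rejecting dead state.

Build one automaton per condition and run them in lockstep. The first has 2 states tracking the count of `b`s modulo 2; the second has 13 states tracking the last 2 symbols read. A product state is a pair (one from each), accepting exactly when both do.
22 states suffice.
          a    b    c  
>  s0     s1   s2   s3 
   s1     s4   s5   s6 
   s2     s7   s8   s9 
   s3    s10  s11  s12 
   s4     s4   s5   s6 
   s5     s7   s8   s9 
   s6    s10  s11  s12 
 * s7    s13  s14  s15 
   s8    s16  s17  s18 
 * s9    s19  s20  s21 
   s10    s4   s5   s6 
   s11    s7   s8   s9 
   s12   s10  s11  s12 
   s13   s13  s14  s15 
   s14   s16  s17  s18 
   s15   s19  s20  s21 
   s16    s4   s5   s6 
 * s17    s7   s8   s9 
   s18   s10  s11  s12 
   s19   s13  s14  s15 
   s20   s16  s17  s18 
   s21   s19  s20  s21 
(> = start, * = accepting)

start=s0; accept=s7,s9,s17; s0-a->s1; s0-b->s2; s0-c->s3; s1-a->s4; s1-b->s5; s1-c->s6; s2-a->s7; s2-b->s8; s2-c->s9; s3-a->s10; s3-b->s11; s3-c->s12; s4-a->s4; s4-b->s5; s4-c->s6; s5-a->s7; s5-b->s8; s5-c->s9; s6-a->s10; s6-b->s11; s6-c->s12; s7-a->s13; s7-b->s14; s7-c->s15; s8-a->s16; s8-b->s17; s8-c->s18; s9-a->s19; s9-b->s20; s9-c->s21; s10-a->s4; s10-b->s5; s10-c->s6; s11-a->s7; s11-b->s8; s11-c->s9; s12-a->s10; s12-b->s11; s12-c->s12; s13-a->s13; s13-b->s14; s13-c->s15; s14-a->s16; s14-b->s17; s14-c->s18; s15-a->s19; s15-b->s20; s15-c->s21; s16-a->s4; s16-b->s5; s16-c->s6; s17-a->s7; s17-b->s8; s17-c->s9; s18-a->s10; s18-b->s11; s18-c->s12; s19-a->s13; s19-b->s14; s19-c->s15; s20-a->s16; s20-b->s17; s20-c->s18; s21-a->s19; s21-b->s20; s21-c->s21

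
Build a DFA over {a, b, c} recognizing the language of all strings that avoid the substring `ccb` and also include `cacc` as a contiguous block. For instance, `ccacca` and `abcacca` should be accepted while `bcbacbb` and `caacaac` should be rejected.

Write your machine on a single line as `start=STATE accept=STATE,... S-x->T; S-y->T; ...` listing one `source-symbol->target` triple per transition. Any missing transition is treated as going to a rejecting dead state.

start=s0; accept=s6,s7,s8; s0-a->s0; s0-b->s0; s0-c->s1; s1-a->s2; s1-b->s0; s1-c->s3; s2-a->s0; s2-b->s0; s2-c->s4; s3-a->s2; s3-b->s5; s3-c->s3; s4-a->s2; s4-b->s0; s4-c->s6; s5-a->s5; s5-b->s5; s5-c->s5; s6-a->s7; s6-b->s5; s6-c->s6; s7-a->s7; s7-b->s7; s7-c->s8; s8-a->s7; s8-b->s7; s8-c->s6

Handle the two conditions separately and then intersect. The first has 4 states tracking partial matches of the forbidden pattern `ccb`; the second has 5 states tracking whether and how much of `cacc` has been seen. A product state is a pair (one from each), accepting exactly when both do. After merging equivalent states the machine shrinks.
        a   b   c  
>  s0   s0  s0  s1 
   s1   s2  s0  s3 
   s2   s0  s0  s4 
   s3   s2  s5  s3 
   s4   s2  s0  s6 
   s5   s5  s5  s5 
 * s6   s7  s5  s6 
 * s7   s7  s7  s8 
 * s8   s7  s7  s6 
(> = start, * = accepting)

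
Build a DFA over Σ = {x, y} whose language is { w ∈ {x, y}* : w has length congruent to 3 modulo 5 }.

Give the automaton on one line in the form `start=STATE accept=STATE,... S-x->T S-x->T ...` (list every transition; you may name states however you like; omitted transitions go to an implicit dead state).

Count input length modulo 5: every symbol advances one step around the cycle q0 → q1 → q2 → q3 → q4 → q0. Accept at q3.
With 5 states:
        x   y  
>  q0   q1  q1 
   q1   q2  q2 
   q2   q3  q3 
 * q3   q4  q4 
   q4   q0  q0 
(> = start, * = accepting)

start=q0 accept=q3 q0-x->q1 q0-y->q1 q1-x->q2 q1-y->q2 q2-x->q3 q2-y->q3 q3-x->q4 q3-y->q4 q4-x->q0 q4-y->q0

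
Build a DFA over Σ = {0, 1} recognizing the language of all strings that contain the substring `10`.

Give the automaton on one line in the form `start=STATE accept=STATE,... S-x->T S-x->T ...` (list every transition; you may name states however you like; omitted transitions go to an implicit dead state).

start=s0 accept=s2 s0-0->s0 s0-1->s1 s1-0->s2 s1-1->s1 s2-0->s2 s2-1->s2

Track how much of `10` has been matched so far: state s0 is no progress, s2 is the absorbing accept state reached once `10` has occurred. Intermediate states record partial matches; on a mismatch, fall back to the longest reusable overlap.
3 states suffice.
        0   1  
>  s0   s0  s1 
   s1   s2  s1 
 * s2   s2  s2 
(> = start, * = accepting)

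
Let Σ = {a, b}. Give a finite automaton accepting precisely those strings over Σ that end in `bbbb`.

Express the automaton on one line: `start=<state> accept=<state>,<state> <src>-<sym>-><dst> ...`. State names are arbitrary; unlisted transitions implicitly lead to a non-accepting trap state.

Let each state record the length of the longest suffix of the input read so far that is also a prefix of `bbbb`. q1 means the last symbol is `b`; q2 means the last 2 symbols are `bb`; q3 means the last 3 symbols are `bbb`; q4 means the last 4 symbols are `bbbb`. Accept only at q4, where the string currently ends in `bbbb`.
        a   b  
>  q0   q0  q1 
   q1   q0  q2 
   q2   q0  q3 
   q3   q0  q4 
 * q4   q0  q4 
(> = start, * = accepting)

start=q0 accept=q4 q0-a->q0 q0-b->q1 q1-a->q0 q1-b->q2 q2-a->q0 q2-b->q3 q3-a->q0 q3-b->q4 q4-a->q0 q4-b->q4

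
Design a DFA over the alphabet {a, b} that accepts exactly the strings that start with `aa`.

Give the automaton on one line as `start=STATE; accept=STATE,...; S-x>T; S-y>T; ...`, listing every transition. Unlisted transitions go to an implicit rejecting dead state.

Check the first 2 symbols one by one: S0 through S1 record how many have matched `aa` so far; any wrong symbol goes to the dead state S3. After all 2 match we enter the accepting sink S2.
With 4 states:
        a   b  
>  S0   S1  S3 
   S1   S2  S3 
 * S2   S2  S2 
   S3   S3  S3 
(> = start, * = accepting)

start=S0; accept=S2; S0-a>S1; S0-b>S3; S1-a>S2; S1-b>S3; S2-a>S2; S2-b>S2; S3-a>S3; S3-b>S3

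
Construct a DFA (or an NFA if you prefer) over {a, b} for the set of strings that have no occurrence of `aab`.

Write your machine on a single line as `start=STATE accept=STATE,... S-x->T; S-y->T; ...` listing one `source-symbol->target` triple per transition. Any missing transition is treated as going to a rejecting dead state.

start=q0; accept=q0,q1,q2; q0-a->q1; q0-b->q0; q1-a->q2; q1-b->q0; q2-a->q2; q2-b->q3; q3-a->q3; q3-b->q3

Track partial matches of the forbidden pattern `aab`. State q3 is a dead state reached once `aab` has occurred; every other state accepts. q0 means no part of `aab` is currently matched.
With 4 states:
        a   b  
>* q0   q1  q0 
 * q1   q2  q0 
 * q2   q2  q3 
   q3   q3  q3 
(> = start, * = accepting)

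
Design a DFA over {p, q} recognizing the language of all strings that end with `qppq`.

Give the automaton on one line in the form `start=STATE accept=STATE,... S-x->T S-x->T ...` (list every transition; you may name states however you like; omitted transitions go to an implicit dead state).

start=A accept=E A-p->A A-q->B B-p->C B-q->B C-p->D C-q->B D-p->A D-q->E E-p->C E-q->B

Let each state record the length of the longest suffix of the input read so far that is also a prefix of `qppq`. B means the last symbol is `q`; C means the last 2 symbols are `qp`; D means the last 3 symbols are `qpp`; E means the last 4 symbols are `qppq`. Accept only at E, where the string currently ends in `qppq`.
A 5-state machine:
       p  q 
>  A   A  B 
   B   C  B 
   C   D  B 
   D   A  E 
 * E   C  B 
(> = start, * = accepting)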